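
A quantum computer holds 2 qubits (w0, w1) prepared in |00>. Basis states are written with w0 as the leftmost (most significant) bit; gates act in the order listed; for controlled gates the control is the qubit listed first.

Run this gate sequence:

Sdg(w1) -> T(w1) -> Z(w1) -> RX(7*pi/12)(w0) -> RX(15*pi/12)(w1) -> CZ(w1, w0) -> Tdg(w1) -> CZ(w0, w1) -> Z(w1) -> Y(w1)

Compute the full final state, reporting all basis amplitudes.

The resulting statevector has amplitude (-2*sqrt(3) - sqrt(6) + sqrt(2))*exp(3*I*pi/4)/8 on |00>, I*(-sqrt(6) - sqrt(2) + 2)/8 on |01>, (-sqrt(6) - 2 - sqrt(2))*exp(I*pi/4)/8 on |10>, -sqrt(3)/4 - sqrt(2)/8 + sqrt(6)/8 on |11>.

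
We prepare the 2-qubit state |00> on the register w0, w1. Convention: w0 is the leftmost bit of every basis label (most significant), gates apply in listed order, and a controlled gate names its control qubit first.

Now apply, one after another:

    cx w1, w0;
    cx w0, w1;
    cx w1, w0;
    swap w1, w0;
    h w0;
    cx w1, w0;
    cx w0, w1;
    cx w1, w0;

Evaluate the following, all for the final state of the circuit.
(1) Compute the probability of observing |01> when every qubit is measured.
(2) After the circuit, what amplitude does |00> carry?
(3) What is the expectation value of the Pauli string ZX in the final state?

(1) Outcome |01> occurs with probability 1/2.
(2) The amplitude on |00> is sqrt(2)/2.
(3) The expectation value of ZX is 1.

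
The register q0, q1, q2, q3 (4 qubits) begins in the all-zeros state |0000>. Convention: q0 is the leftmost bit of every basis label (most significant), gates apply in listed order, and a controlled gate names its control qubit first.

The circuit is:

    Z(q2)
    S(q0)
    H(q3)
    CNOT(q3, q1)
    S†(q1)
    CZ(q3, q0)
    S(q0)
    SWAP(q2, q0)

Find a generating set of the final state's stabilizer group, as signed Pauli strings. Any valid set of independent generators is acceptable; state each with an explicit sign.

The stabilizer group can be generated by -IXIY, +ZIII, +IZIZ, +IIZI, among other valid generating sets.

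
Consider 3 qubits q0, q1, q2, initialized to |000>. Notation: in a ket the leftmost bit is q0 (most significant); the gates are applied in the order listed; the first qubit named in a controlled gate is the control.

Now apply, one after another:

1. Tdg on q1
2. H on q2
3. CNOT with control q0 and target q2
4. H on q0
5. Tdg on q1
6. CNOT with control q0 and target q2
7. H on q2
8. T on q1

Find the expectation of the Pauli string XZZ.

The observable XZZ averages to 1.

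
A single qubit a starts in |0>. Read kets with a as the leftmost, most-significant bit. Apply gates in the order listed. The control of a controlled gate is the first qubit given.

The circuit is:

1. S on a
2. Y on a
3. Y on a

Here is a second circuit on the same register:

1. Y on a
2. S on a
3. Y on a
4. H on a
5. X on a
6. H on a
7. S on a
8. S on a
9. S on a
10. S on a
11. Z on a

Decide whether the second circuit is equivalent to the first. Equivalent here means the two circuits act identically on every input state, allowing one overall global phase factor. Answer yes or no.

No: there is an input state on which the two circuits produce genuinely different outputs (not merely differing by a phase).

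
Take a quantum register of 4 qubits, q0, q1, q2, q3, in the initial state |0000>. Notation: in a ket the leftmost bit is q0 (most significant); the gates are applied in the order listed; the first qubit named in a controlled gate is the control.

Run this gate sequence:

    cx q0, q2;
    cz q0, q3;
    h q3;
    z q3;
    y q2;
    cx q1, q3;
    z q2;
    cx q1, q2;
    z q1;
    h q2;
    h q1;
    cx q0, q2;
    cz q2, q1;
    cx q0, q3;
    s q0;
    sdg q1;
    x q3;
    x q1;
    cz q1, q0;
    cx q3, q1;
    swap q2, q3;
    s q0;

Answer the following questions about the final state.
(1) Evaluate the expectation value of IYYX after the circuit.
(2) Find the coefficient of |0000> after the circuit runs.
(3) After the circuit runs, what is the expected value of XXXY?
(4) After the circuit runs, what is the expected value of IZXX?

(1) The expectation value of IYYX is 1.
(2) The amplitude on |0000> is sqrt(2)/4.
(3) The observable XXXY averages to 0.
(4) The expectation value of IZXX is 0.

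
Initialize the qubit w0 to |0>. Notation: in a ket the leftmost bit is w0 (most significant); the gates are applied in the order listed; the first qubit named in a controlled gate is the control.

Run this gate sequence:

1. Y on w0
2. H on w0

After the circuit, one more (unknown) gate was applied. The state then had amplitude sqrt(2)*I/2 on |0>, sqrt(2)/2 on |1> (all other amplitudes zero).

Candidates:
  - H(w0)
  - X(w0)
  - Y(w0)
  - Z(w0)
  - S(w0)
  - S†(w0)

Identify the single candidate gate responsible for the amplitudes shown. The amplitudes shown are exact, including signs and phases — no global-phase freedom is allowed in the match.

It was S(w0) that produced the state shown.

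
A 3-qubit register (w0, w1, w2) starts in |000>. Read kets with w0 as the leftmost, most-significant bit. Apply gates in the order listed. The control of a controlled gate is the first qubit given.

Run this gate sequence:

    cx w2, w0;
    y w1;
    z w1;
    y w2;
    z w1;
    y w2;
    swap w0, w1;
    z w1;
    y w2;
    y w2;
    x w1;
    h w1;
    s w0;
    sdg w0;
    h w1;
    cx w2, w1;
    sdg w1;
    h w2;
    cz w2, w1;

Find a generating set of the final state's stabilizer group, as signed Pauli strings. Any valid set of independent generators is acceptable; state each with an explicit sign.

The final state is stabilized by the group generated by -IIX, -ZII, -IZI; other independent generating sets are equally valid.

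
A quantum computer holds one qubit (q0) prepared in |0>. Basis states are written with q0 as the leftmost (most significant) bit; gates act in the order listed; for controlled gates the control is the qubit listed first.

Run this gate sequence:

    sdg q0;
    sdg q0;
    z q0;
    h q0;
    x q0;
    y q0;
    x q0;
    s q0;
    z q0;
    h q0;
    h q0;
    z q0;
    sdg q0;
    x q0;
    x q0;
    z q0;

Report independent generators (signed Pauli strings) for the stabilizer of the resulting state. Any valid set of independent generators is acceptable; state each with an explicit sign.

One valid set of independent stabilizer generators is +X (any independent generating set of the same group is equally correct).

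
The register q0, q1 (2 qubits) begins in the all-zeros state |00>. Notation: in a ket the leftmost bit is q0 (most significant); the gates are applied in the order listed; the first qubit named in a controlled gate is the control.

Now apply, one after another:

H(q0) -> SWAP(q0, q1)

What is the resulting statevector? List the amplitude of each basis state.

After the circuit, the state carries amplitude sqrt(2)/2 on |00>, sqrt(2)/2 on |01>, 0 on |10>, 0 on |11>.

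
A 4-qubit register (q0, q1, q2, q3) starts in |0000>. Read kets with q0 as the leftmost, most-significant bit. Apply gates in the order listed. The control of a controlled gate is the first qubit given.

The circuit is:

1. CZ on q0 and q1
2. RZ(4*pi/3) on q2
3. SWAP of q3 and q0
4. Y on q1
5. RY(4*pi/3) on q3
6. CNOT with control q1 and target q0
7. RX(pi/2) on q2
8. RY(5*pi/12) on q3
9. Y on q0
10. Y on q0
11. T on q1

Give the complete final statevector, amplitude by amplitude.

The resulting statevector has amplitude -sqrt(2*sqrt(2) + 4)*exp(I*pi/12)/4 on |1100>, sqrt(4 - 2*sqrt(2))*exp(I*pi/12)/4 on |1101>, sqrt(2*sqrt(2) + 4)*exp(7*I*pi/12)/4 on |1110>, -sqrt(4 - 2*sqrt(2))*exp(7*I*pi/12)/4 on |1111>, and 0 on every other basis state.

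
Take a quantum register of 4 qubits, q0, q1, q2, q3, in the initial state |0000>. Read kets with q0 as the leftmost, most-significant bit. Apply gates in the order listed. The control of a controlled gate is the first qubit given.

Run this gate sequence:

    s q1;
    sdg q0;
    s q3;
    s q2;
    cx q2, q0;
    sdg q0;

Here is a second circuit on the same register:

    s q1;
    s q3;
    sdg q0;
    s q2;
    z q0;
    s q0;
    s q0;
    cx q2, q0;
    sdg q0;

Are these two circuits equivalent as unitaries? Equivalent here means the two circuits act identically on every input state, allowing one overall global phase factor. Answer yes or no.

Yes: on every input state the two circuits agree up to one overall phase factor.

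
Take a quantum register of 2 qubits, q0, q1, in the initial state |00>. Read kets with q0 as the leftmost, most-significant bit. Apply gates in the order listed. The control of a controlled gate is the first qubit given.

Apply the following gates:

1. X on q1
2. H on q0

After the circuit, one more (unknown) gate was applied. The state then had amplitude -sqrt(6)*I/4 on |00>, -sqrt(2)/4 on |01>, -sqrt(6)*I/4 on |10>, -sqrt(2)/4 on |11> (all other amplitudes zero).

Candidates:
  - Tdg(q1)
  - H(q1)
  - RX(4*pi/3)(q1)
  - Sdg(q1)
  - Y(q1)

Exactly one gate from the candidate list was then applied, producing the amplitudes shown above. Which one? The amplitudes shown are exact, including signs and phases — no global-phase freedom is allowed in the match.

The applied gate was RX(4*pi/3)(q1).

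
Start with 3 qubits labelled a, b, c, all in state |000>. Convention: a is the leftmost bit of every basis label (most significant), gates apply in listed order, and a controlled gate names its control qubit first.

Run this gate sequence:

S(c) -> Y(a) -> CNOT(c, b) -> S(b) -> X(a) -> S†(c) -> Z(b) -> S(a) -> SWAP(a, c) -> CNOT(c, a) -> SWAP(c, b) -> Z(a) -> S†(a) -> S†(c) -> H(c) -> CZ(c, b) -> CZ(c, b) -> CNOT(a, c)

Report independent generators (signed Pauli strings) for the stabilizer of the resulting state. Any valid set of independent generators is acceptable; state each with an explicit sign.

One valid set of independent stabilizer generators is +IIX, +ZII, +IZI (any independent generating set of the same group is equally correct).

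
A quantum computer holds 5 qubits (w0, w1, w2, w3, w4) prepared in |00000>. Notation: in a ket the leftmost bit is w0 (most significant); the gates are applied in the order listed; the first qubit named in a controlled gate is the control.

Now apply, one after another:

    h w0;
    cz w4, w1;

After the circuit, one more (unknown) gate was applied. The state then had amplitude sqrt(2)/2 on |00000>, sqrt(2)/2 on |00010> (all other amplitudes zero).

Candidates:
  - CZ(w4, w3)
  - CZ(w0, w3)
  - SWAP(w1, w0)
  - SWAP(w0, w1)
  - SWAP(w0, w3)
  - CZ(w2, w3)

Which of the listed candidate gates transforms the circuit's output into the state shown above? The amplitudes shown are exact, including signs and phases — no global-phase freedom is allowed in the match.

The applied gate was SWAP(w0, w3).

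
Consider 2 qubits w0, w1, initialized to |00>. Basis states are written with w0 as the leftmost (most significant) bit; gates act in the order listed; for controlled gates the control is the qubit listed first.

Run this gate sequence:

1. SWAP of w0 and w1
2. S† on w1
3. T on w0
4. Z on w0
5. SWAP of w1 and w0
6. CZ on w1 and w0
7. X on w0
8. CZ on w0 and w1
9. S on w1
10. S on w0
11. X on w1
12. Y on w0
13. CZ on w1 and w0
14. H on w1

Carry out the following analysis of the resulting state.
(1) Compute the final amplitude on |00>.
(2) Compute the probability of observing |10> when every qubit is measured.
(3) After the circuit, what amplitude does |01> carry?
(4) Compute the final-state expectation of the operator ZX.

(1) |00> carries amplitude sqrt(2)/2 in the final state.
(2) A full measurement returns |10> with probability 0.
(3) The amplitude on |01> is -sqrt(2)/2.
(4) The expectation value of ZX is -1.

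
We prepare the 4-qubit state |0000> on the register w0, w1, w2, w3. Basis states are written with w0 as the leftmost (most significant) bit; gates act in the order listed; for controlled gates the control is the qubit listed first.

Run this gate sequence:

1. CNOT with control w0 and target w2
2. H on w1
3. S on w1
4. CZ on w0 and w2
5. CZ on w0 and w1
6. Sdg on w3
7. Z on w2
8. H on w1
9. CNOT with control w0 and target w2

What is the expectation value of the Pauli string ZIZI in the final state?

The observable ZIZI averages to 1.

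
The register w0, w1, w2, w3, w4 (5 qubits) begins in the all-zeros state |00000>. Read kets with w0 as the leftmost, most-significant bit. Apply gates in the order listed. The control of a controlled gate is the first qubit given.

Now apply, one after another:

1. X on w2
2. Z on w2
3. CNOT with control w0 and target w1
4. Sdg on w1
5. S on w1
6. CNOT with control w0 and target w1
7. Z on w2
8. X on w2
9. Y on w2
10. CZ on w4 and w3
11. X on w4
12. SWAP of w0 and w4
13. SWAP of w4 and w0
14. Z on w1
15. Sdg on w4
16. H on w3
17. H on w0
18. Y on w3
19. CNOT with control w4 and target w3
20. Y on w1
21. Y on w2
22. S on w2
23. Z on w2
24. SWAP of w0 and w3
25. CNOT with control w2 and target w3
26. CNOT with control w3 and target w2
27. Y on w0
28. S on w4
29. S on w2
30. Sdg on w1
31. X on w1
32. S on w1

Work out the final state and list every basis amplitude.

After the circuit, the state carries amplitude -1/2 on |00001>, -I/2 on |00111>, -1/2 on |10001>, -I/2 on |10111>, and 0 on every other basis state. Key observation: gates 1-8 undo each other exactly, leaving only the rest of the circuit to track.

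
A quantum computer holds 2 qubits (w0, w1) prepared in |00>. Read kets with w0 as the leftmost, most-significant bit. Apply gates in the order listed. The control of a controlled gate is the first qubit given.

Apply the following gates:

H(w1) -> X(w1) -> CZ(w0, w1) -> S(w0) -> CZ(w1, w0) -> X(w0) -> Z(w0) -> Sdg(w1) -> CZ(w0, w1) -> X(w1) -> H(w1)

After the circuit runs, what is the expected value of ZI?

The expectation value of ZI is -1.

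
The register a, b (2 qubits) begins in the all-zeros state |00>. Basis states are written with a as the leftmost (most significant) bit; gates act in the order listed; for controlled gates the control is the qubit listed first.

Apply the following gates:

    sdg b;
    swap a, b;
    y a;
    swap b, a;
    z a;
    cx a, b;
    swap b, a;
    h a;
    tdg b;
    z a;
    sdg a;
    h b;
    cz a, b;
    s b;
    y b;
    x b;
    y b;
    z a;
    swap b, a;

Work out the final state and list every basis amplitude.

The final amplitudes are 1/2 on |00>, -I/2 on |01>, -I/2 on |10>, 1/2 on |11>.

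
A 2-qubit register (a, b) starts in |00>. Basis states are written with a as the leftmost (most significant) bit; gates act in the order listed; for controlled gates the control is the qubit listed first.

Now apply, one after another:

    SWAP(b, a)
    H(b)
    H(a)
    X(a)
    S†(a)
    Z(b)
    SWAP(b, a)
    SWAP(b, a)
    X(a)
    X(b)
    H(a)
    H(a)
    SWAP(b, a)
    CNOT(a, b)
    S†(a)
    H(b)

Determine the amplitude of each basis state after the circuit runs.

After the circuit, the state carries amplitude sqrt(2)*(-1 + I)/4 on |00>, sqrt(2)*(1 + I)/4 on |01>, sqrt(2)*(-1 - I)/4 on |10>, sqrt(2)*(1 - I)/4 on |11>. Key observation: the block from step 11 through step 12 cancels to the identity and can be dropped.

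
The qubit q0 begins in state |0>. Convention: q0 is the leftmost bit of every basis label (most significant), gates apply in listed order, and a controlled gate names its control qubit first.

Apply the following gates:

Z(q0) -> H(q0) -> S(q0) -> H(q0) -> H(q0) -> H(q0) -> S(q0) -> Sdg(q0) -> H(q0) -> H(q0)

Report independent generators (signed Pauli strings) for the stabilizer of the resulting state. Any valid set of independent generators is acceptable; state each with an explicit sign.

The stabilizer group can be generated by -Y, among other valid generating sets.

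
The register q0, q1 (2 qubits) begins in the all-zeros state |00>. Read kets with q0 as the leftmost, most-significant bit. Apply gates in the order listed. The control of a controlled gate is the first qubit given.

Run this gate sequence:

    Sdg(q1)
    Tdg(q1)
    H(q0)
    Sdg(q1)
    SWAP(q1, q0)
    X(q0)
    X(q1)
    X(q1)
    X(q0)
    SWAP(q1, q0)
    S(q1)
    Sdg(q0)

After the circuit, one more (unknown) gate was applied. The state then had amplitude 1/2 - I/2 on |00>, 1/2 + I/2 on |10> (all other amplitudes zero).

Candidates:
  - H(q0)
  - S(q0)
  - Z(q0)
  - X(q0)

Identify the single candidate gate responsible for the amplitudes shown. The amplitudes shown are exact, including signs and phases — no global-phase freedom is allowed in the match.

The applied gate was H(q0).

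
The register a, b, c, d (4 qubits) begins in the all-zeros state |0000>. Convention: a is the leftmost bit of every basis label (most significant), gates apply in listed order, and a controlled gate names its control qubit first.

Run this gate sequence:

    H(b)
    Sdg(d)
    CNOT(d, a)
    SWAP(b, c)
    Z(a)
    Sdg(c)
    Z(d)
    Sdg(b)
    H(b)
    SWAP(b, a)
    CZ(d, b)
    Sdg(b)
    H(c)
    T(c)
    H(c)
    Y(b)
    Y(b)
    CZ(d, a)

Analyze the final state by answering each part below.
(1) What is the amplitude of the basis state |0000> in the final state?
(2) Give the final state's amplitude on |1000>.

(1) The amplitude on |0000> is 1/4 - I/4 + sqrt(2)*I/4.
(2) The final state's coefficient on |1000> equals 1/4 - I/4 + sqrt(2)*I/4.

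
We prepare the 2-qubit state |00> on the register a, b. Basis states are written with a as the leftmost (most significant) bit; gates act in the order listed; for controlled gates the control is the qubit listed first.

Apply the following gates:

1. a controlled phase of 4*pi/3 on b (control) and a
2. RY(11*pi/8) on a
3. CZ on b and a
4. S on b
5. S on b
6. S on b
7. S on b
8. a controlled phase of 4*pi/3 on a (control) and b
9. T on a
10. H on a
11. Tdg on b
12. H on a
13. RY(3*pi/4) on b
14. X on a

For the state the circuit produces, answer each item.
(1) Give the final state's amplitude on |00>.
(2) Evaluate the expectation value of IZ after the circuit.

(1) The amplitude on |00> is sqrt(2 - sqrt(2))*exp(I*pi/4)*sin(5*pi/16)/2. Key observation: the block from step 4 through step 7 cancels to the identity and can be dropped.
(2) The observable IZ averages to -sqrt(2)/2.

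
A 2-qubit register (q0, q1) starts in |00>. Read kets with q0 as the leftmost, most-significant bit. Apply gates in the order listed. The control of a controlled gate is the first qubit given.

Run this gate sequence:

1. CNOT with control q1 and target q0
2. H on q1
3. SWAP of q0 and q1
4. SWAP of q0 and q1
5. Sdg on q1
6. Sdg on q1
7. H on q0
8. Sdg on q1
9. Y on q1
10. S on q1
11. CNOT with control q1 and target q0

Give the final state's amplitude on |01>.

The final state's coefficient on |01> equals -1/2.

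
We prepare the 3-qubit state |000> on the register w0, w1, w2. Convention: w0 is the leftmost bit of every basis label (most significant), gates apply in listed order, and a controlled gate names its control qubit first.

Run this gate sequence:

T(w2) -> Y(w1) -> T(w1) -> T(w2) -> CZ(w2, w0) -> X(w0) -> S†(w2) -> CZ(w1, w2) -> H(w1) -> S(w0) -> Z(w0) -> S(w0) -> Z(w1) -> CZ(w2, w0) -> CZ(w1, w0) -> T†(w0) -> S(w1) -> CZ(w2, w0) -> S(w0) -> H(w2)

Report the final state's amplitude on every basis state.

The final amplitudes are 0 on |000>, 0 on |001>, 0 on |010>, 0 on |011>, -1/2 on |100>, -1/2 on |101>, I/2 on |110>, I/2 on |111>.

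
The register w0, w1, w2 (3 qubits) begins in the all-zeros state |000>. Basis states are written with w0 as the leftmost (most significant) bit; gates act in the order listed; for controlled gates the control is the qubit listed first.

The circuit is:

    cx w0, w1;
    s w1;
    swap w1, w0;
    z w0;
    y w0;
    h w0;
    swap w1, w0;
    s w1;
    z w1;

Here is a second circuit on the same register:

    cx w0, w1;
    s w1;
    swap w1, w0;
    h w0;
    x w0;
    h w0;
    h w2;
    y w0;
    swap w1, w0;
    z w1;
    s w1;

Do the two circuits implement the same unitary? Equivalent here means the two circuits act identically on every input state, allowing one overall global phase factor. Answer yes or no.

No — the two circuits implement different unitaries, even allowing a global phase.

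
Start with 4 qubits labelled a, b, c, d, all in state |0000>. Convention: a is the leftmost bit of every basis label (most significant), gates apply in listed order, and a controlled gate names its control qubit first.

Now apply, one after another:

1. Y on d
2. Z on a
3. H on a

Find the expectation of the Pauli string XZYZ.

The observable XZYZ averages to 0.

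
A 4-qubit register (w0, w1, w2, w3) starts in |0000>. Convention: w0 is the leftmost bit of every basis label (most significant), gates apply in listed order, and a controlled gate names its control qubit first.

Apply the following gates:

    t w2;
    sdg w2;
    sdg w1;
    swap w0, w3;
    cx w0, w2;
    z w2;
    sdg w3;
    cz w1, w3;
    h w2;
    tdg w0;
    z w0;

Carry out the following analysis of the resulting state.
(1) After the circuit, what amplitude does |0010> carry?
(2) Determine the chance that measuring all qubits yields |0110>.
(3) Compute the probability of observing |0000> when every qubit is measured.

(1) The final state's coefficient on |0010> equals sqrt(2)/2.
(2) The probability of measuring |0110> is 0.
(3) The probability of measuring |0000> is 1/2.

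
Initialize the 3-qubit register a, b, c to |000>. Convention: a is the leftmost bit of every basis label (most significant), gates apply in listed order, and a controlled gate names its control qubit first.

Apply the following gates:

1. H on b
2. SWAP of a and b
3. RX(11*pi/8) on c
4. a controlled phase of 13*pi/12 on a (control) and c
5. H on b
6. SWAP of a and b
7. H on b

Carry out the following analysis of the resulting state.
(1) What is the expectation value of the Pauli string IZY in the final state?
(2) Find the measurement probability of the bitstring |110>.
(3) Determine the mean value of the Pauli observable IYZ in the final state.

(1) In the final state, IZY has expectation sqrt(sqrt(2) + 2)*(-sqrt(6) - sqrt(2) + 4)/16.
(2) A full measurement returns |110> with probability 0.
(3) The expectation value of IYZ is -sqrt(6)/8 - sqrt(12 - 6*sqrt(2))/16 + sqrt(4 - 2*sqrt(2))/16 + sqrt(2)/8.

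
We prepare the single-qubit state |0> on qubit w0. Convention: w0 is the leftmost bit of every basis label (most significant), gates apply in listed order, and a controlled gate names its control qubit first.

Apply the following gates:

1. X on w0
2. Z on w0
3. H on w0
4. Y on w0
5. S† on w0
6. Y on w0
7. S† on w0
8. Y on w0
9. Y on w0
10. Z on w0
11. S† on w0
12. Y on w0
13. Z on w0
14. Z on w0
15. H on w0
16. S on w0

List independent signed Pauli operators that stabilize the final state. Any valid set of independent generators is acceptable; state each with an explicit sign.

The stabilizer group can be generated by -X, among other valid generating sets.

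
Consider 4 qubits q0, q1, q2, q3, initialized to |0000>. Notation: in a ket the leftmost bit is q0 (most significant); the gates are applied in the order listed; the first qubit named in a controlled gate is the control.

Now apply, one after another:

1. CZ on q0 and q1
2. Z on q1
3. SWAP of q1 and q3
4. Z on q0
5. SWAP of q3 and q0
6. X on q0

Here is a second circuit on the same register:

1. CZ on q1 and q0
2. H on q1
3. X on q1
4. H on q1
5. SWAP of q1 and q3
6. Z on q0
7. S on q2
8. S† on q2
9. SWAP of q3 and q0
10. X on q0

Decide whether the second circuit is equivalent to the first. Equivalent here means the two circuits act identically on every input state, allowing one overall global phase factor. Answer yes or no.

Yes: on every input state the two circuits agree up to one overall phase factor.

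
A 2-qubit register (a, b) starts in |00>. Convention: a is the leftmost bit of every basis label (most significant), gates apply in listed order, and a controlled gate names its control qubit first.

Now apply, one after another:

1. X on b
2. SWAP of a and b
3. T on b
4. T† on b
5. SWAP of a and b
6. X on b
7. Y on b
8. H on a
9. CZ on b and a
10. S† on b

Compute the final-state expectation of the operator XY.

The expectation value of XY is 0. Key observation: the block from step 1 through step 6 cancels to the identity and can be dropped.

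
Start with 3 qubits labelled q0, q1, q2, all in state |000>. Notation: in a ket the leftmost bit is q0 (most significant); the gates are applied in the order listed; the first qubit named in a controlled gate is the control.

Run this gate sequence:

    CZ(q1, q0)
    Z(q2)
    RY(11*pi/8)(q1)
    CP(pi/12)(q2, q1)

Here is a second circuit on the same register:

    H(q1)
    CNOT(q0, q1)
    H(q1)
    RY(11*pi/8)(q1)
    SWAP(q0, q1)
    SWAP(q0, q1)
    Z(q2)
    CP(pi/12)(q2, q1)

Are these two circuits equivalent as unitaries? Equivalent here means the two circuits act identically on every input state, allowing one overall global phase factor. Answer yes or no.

Yes: on every input state the two circuits agree up to one overall phase factor.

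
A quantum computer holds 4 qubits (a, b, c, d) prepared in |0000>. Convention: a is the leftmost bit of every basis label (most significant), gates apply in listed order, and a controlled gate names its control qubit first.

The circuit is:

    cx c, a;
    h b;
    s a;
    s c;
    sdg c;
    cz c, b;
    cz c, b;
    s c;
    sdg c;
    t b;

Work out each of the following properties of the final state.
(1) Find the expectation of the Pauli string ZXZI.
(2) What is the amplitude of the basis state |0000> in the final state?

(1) The expectation value of ZXZI is sqrt(2)/2. Key observation: the block from step 4 through step 9 cancels to the identity and can be dropped.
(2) The final state's coefficient on |0000> equals sqrt(2)/2.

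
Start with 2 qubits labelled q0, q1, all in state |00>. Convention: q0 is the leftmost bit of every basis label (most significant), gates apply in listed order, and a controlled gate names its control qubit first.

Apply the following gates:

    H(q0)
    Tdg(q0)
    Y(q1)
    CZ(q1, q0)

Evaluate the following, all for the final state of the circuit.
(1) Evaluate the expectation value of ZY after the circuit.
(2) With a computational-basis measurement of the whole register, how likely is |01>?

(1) The expectation value of ZY is 0.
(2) The probability of measuring |01> is 1/2.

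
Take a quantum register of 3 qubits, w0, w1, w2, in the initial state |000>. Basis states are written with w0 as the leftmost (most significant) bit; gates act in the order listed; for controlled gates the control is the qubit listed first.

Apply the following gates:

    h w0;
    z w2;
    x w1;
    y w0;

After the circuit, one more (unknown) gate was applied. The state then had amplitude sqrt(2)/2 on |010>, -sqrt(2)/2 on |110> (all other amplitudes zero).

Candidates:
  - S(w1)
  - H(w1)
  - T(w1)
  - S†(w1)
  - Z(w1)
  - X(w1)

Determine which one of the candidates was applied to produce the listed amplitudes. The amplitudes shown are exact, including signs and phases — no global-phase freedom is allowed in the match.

The applied gate was S(w1).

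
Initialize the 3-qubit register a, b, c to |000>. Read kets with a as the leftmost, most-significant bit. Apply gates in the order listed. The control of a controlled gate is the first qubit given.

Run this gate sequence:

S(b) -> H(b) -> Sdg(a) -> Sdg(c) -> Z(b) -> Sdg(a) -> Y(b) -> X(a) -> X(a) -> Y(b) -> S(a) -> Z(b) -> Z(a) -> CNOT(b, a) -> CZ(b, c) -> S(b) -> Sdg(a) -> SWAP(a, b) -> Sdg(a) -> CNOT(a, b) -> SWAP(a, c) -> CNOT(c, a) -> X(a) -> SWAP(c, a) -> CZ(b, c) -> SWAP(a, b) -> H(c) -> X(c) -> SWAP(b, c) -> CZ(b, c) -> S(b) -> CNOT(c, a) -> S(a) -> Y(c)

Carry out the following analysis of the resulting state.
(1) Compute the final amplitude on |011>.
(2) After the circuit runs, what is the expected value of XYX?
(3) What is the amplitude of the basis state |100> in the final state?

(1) |011> carries amplitude -1/2 in the final state. Key observation: gates 5-12 undo each other exactly, leaving only the rest of the circuit to track.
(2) The observable XYX averages to -1.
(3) |100> carries amplitude -I/2 in the final state.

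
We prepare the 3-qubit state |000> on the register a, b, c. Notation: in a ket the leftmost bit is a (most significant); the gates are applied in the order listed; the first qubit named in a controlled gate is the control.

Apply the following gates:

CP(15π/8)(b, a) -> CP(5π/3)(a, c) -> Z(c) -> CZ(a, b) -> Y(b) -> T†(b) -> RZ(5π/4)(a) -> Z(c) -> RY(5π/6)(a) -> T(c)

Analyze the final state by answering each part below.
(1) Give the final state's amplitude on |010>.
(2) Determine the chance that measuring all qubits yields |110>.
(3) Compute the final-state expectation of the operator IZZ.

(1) |010> carries amplitude (-sqrt(6) + sqrt(2))*exp(5*I*pi/8)/4 in the final state.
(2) Outcome |110> occurs with probability sqrt(3)/4 + 1/2.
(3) In the final state, IZZ has expectation -1.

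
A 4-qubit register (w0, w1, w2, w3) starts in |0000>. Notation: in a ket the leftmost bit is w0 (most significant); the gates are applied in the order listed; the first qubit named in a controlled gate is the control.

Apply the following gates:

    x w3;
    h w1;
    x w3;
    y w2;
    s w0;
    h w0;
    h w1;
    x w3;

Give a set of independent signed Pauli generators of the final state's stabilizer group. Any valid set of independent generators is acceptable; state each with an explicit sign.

One valid set of independent stabilizer generators is +XIII, +IZII, -IIZI, -IIIZ (any independent generating set of the same group is equally correct).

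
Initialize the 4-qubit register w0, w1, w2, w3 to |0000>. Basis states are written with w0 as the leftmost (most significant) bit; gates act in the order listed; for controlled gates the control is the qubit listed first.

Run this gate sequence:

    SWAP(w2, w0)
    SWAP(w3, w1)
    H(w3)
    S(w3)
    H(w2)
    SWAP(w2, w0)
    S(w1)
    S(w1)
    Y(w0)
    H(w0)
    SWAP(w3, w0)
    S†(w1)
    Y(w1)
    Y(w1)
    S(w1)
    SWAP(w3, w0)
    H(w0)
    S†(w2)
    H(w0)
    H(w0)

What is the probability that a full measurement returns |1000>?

Outcome |1000> occurs with probability 1/4. Key observation: the block from step 10 through step 17 cancels to the identity and can be dropped.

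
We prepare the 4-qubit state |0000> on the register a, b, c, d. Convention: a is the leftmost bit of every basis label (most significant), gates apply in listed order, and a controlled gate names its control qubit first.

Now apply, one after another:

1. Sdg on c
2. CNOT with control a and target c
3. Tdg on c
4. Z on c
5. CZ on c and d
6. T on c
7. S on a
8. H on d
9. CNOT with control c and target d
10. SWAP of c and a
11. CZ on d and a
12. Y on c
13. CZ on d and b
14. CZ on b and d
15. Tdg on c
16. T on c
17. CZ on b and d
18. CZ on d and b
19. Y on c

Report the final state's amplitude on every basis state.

The resulting statevector has amplitude sqrt(2)/2 on |0000>, sqrt(2)/2 on |0001>, and 0 on every other basis state. Key observation: steps 12-19 multiply out to the identity, so the circuit reduces to the remaining gates.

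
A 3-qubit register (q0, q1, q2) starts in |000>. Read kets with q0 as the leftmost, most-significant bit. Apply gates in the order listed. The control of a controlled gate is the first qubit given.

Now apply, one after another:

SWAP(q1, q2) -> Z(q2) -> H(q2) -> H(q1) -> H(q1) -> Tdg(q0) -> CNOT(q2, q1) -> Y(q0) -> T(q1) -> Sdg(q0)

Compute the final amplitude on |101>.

The amplitude on |101> is 0. Key observation: the block from step 4 through step 5 cancels to the identity and can be dropped.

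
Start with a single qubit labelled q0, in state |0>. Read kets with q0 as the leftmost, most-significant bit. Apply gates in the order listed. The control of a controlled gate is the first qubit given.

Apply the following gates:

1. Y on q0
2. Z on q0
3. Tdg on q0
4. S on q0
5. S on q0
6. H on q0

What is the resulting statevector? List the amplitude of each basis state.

After the circuit, the state carries amplitude sqrt(2)*exp(I*pi/4)/2 on |0>, -sqrt(2)*exp(I*pi/4)/2 on |1>.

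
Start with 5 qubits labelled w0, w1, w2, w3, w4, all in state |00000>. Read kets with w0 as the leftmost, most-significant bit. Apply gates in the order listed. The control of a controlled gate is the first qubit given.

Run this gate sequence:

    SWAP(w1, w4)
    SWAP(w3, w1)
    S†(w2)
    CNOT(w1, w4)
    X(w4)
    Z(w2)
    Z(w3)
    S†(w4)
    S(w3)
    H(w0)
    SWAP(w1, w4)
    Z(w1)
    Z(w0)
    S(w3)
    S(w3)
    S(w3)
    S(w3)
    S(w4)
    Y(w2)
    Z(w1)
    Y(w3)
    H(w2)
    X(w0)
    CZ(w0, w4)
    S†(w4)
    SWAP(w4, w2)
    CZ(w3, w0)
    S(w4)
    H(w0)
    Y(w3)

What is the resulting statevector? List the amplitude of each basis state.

After the circuit, the state carries amplitude -sqrt(2)/2 on |01000>, sqrt(2)*I/2 on |01001>, and 0 on every other basis state. Key observation: the block from step 14 through step 17 cancels to the identity and can be dropped.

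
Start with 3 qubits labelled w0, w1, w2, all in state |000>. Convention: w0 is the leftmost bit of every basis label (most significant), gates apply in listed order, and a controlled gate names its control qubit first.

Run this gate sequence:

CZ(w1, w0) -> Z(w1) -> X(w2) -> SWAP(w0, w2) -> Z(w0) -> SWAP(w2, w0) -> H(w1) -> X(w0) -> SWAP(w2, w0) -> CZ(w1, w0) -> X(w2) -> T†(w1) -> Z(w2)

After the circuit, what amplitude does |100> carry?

The amplitude on |100> is -sqrt(2)/2.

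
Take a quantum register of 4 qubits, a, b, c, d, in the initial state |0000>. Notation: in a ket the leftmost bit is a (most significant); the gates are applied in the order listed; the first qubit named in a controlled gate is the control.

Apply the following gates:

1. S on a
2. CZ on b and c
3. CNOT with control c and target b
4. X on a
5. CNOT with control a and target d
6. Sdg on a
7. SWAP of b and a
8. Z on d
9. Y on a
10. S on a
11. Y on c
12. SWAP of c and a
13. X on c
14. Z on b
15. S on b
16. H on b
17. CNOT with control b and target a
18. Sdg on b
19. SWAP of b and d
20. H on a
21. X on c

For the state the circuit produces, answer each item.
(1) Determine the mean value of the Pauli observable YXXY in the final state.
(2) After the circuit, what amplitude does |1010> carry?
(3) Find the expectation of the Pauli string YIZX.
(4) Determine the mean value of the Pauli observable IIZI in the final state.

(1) In the final state, YXXY has expectation 0.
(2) The final state's coefficient on |1010> equals 0.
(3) The expectation value of YIZX is -1.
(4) The expectation value of IIZI is -1.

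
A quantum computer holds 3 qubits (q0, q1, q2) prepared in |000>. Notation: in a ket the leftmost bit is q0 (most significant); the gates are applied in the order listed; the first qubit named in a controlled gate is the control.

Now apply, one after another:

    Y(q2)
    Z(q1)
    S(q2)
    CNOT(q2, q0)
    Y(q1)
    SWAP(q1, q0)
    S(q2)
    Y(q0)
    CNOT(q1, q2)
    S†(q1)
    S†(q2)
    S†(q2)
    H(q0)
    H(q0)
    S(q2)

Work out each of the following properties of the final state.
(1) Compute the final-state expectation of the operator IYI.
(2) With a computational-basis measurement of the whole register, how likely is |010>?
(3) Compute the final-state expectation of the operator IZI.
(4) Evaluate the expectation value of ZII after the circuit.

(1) The expectation value of IYI is 0. Key observation: the block from step 12 through step 15 cancels to the identity and can be dropped.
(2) A full measurement returns |010> with probability 1.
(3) In the final state, IZI has expectation -1.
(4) The observable ZII averages to 1.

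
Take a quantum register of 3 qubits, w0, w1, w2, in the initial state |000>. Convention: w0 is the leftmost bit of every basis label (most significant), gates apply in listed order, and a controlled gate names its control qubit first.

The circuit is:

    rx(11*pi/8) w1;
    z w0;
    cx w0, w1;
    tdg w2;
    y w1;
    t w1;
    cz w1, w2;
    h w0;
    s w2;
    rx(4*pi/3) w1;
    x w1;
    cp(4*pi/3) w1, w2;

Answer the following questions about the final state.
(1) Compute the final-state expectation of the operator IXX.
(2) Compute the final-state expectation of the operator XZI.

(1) The expectation value of IXX is 0.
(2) The expectation value of XZI is sqrt(2 - sqrt(2))/4 + sqrt(6*sqrt(2) + 12)/8.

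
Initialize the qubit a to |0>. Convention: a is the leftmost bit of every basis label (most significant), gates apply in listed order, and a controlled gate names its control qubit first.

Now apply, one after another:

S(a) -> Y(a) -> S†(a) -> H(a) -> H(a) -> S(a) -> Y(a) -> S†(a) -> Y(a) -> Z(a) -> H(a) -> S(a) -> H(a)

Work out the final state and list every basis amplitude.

The final amplitudes are -1/2 - I/2 on |0>, 1/2 - I/2 on |1>. Key observation: gates 1-8 undo each other exactly, leaving only the rest of the circuit to track.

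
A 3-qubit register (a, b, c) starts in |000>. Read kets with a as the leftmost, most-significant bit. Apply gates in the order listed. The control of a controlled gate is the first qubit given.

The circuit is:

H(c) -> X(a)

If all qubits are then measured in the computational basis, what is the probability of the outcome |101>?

The probability of measuring |101> is 1/2.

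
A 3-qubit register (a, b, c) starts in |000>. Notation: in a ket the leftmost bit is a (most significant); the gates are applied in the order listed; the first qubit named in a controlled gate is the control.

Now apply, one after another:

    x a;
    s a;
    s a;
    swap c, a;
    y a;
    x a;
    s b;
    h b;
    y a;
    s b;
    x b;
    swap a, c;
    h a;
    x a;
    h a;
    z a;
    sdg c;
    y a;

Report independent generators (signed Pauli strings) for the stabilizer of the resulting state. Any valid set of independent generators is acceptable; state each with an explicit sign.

The final state is stabilized by the group generated by -IYI, +ZII, -IIZ; other independent generating sets are equally valid. Key observation: the block from step 13 through step 16 cancels to the identity and can be dropped.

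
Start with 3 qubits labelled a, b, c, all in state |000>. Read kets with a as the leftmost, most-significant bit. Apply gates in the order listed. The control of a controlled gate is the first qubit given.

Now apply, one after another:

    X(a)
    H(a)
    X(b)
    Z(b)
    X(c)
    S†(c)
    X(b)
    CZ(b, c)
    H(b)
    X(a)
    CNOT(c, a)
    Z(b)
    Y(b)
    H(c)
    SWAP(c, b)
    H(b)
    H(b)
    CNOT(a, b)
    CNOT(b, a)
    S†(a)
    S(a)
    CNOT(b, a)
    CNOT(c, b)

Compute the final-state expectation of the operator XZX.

The observable XZX averages to 0. Key observation: the block from step 19 through step 22 cancels to the identity and can be dropped.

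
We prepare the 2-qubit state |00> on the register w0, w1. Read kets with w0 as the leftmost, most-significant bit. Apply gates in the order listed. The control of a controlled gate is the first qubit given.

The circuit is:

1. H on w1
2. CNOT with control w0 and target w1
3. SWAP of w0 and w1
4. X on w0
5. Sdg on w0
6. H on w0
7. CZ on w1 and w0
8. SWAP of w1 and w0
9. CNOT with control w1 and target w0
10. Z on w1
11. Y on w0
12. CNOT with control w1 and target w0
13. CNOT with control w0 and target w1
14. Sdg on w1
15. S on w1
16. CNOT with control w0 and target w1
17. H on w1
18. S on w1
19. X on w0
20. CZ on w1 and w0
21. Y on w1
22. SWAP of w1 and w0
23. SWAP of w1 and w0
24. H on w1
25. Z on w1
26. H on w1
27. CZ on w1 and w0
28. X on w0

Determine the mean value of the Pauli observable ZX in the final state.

In the final state, ZX has expectation 1. Key observation: steps 13-16 multiply out to the identity, so the circuit reduces to the remaining gates.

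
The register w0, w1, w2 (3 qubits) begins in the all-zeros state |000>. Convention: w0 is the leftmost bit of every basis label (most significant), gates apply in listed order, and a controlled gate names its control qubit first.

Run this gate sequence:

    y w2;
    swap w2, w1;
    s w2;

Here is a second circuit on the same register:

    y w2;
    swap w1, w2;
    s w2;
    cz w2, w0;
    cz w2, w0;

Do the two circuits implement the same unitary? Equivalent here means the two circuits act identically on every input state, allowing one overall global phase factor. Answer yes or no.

Yes: on every input state the two circuits agree up to one overall phase factor.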